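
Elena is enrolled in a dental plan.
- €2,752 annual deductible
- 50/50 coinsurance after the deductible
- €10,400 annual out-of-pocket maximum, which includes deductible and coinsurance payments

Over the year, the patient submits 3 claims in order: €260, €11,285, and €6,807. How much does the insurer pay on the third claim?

€3,555.50

Bill 1, €260: all of it applies to the deductible. Patient pays €260; OOP now €260. Insurer: €260 − €260 = €0.
Bill 2, €11,285: deductible takes €2,492, €8,793 remains; 50% of €8,793 = €4,396.50. Cost to patient: €6,888.50. OOP to date €7,148.50. Insurer: €11,285 − €6,888.50 = €4,396.50.
Bill 3, €6,807: 50% coinsurance on €6,807 = €3,403.50. That would push OOP to €10,552, over the €10,400 cap, so patient pays €10,400 − €7,148.50 = €3,251.50. Plan pays €6,807 − €3,251.50 = €3,555.50.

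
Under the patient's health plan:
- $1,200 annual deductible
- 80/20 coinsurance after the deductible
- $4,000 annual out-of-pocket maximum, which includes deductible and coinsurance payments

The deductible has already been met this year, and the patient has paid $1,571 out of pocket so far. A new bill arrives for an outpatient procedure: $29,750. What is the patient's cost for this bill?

With the deductible met, the entire $29,750 is subject to coinsurance.
Patient's 20% share of $29,750 is $5,950.
Year-to-date out-of-pocket would reach $1,571 + $5,950 = $7,521, above the $4,000 maximum, so the patient pays only $4,000 − $1,571 = $2,429.

$2,429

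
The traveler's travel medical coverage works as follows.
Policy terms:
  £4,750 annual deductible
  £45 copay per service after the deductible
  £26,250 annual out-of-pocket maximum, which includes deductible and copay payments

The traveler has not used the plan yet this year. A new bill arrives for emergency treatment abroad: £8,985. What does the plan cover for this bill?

£4,190

The full £4,750 deductible is still open; £4,750 of this bill applies to it.
The remaining £4,235 (= £8,985 − £4,750) moves to the copay.
Copay on this service: £45.
So the traveler owes £4,750 + £45 = £4,795 before any cap.
Total out-of-pocket so far would be £0 + £4,795 = £4,795, below the £26,250 cap — no reduction.
The plan picks up £8,985 − £4,795 = £4,190.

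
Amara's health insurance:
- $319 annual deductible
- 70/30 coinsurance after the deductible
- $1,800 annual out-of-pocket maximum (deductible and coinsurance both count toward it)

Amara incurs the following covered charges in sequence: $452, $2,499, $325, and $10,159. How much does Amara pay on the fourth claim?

$593.90

Claim 1 ($452): $319 finishes the deductible; $133 goes to coinsurance; 30% of $133 = $39.90. Patient pays $358.90; OOP now $358.90.
Claim 2 ($2,499): deductible already satisfied, so patient's share is 30% × $2,499 = $749.70. Patient owes $749.70 (running OOP $1,108.60).
Claim 3 ($325): 30% coinsurance on $325 = $97.50. Cost to patient: $97.50. OOP to date $1,206.10.
Claim 4 ($10,159): 30% coinsurance on $10,159 = $3,047.70. Adding that to $1,206.10 gives $4,253.80, past the $1,800 cap; patient pays only $1,800 − $1,206.10 = $593.90.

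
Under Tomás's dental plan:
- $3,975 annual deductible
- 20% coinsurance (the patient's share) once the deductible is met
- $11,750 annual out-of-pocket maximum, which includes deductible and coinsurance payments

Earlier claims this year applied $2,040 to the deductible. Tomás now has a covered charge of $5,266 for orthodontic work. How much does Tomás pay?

$2,601.20

Remaining deductible: $3,975 − $2,040 = $1,935.
That leaves $5,266 − $1,935 = $3,331 for coinsurance.
Coinsurance: $3,331 × 20% = $666.20.
Patient responsibility before any cap: $1,935 + $666.20 = $2,601.20.
Cumulative spending $2,040 + $2,601.20 = $4,641.20 stays under the $11,750 maximum.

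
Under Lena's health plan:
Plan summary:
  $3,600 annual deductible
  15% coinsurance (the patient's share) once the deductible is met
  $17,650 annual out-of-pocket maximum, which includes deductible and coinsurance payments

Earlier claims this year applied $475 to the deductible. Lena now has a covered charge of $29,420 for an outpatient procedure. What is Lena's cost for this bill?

$7,069.25

$475 of the $3,600 deductible is already met, leaving $3,125.
The remaining $26,295 (= $29,420 − $3,125) moves to coinsurance.
Coinsurance: $26,295 × 15% = $3,944.25.
Patient responsibility before any cap: $3,125 + $3,944.25 = $7,069.25.
Year-to-date out-of-pocket becomes $475 + $7,069.25 = $7,544.25, still under the $17,650 maximum, so no cap applies.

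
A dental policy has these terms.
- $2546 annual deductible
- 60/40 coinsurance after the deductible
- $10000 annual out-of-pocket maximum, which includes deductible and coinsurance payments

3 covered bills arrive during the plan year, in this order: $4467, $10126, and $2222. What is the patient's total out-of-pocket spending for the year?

Claim 1 — $4467: deductible takes $2546, $1921 remains; 40% of $1921 = $768.40. Patient pays $3314.40; OOP now $3314.40.
Claim 2 — $10126: 40% coinsurance on $10126 = $4050.40. Patient owes $4050.40 (running OOP $7364.80).
Claim 3 — $2222: 40% coinsurance on $2222 = $888.80. Patient pays $888.80; OOP now $8253.60.
Summing the patient's payments: $3314.40 + $4050.40 + $888.80 = $8253.60.

$8253.60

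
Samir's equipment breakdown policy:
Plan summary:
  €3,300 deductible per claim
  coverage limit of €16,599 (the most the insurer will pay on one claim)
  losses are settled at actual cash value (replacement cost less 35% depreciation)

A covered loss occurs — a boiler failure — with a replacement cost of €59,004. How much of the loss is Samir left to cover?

Depreciate 35%: the covered value is €59,004 × 0.65 = €38,352.60.
After the deductible, €38,352.60 − €3,300 = €35,052.60 remains.
Since €35,052.60 > €16,599, the payout is capped at €16,599.
Out of pocket: €59,004 − €16,599 = €42,405.

€42,405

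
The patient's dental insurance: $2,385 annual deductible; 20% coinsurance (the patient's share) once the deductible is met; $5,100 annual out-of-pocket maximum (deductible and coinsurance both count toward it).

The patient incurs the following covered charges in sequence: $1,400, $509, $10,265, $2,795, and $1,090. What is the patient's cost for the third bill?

Claim 1 ($1,400): fully absorbed by the deductible. Cost to patient: $1,400. OOP to date $1,400.
Claim 2 ($509): entire amount goes to the deductible. Cost to patient: $509. OOP to date $1,909.
Claim 3 ($10,265): $476 to deductible, leaving $9,789; coinsurance $9,789 × 20% = $1,957.80. Patient owes $2,433.80 (running OOP $4,342.80).

$2,433.80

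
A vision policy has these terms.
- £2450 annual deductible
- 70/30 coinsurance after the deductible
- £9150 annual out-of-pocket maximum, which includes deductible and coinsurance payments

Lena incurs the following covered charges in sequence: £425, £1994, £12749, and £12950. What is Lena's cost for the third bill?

Claim 1 (£425): fully absorbed by the deductible. Member owes £425 (running OOP £425).
Claim 2 (£1994): fully absorbed by the deductible. Cost to member: £1994. OOP to date £2419.
Claim 3 (£12749): £31 to deductible, leaving £12718; member's 30% is £3815.40. Cost to member: £3846.40. OOP to date £6265.40.

£3846.40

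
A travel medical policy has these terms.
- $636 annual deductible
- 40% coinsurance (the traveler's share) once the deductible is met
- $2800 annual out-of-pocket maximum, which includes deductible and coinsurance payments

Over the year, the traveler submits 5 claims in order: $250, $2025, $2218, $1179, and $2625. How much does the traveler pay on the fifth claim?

$149.60

#1 ($250): fully absorbed by the deductible. Traveler pays $250; OOP now $250.
#2 ($2025): deductible takes $386, $1639 remains; coinsurance $1639 × 40% = $655.60. Traveler pays $1041.60; OOP now $1291.60.
#3 ($2218): deductible met; 40% of $2218 = $887.20. Traveler pays $887.20; OOP now $2178.80.
#4 ($1179): 40% coinsurance on $1179 = $471.60. Traveler pays $471.60; OOP now $2650.40.
#5 ($2625): 40% coinsurance on $2625 = $1050. That would push OOP to $3700.40, over the $2800 cap, so traveler pays $2800 − $2650.40 = $149.60.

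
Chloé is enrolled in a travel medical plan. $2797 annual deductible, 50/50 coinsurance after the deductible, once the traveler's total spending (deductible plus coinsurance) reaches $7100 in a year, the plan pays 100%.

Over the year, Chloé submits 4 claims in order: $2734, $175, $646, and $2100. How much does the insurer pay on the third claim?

$323

Claim 1 ($2734): entire amount goes to the deductible. Traveler pays $2734; OOP now $2734. Plan pays $2734 − $2734 = $0.
Claim 2 ($175): $63 finishes the deductible; $112 goes to coinsurance; coinsurance $112 × 50% = $56. Traveler pays $119; OOP now $2853. Insurer: $175 − $119 = $56.
Claim 3 ($646): deductible met; 50% of $646 = $323. Cost to traveler: $323. OOP to date $3176. Plan pays $646 − $323 = $323.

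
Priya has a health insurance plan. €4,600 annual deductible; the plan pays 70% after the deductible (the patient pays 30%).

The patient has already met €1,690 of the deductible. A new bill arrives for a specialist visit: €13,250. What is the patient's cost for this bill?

Remaining deductible: €4,600 − €1,690 = €2,910.
After the €2,910 deductible portion, €13,250 − €2,910 = €10,340 is subject to coinsurance.
30% of €10,340 = €3,102 falls to the patient.
That puts the patient's cost at €2,910 + €3,102 = €6,012.

€6,012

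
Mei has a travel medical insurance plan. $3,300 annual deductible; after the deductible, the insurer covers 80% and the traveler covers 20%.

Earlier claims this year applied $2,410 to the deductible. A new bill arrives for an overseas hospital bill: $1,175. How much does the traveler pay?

$947

Deductible still to meet: $3,300 − $2,410 = $890.
The remaining $285 (= $1,175 − $890) moves to coinsurance.
20% of $285 = $57 falls to the traveler.
That puts the traveler's cost at $890 + $57 = $947.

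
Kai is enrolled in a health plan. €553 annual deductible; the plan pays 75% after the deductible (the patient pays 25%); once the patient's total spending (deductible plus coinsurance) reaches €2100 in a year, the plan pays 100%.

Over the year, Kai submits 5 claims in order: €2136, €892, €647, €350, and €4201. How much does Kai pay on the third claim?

€161.75

Bill 1, €2136: deductible takes €553, €1583 remains; patient's 25% is €395.75. Cost to patient: €948.75. OOP to date €948.75.
Bill 2, €892: 25% coinsurance on €892 = €223. Patient owes €223 (running OOP €1171.75).
Bill 3, €647: 25% coinsurance on €647 = €161.75. Patient pays €161.75; OOP now €1333.50.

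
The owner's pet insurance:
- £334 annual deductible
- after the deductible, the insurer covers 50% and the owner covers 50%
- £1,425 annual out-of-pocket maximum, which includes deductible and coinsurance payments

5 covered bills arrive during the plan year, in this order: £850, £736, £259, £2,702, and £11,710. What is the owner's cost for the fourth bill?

£335.50

Bill 1, £850: £334 finishes the deductible; £516 goes to coinsurance; owner's 50% is £258. Owner owes £592 (running OOP £592).
Bill 2, £736: deductible already satisfied, so owner's share is 50% × £736 = £368. Cost to owner: £368. OOP to date £960.
Bill 3, £259: 50% coinsurance on £259 = £129.50. Owner pays £129.50; OOP now £1,089.50.
Bill 4, £2,702: 50% coinsurance on £2,702 = £1,351. Adding that to £1,089.50 gives £2,440.50, past the £1,425 cap; owner pays only £1,425 − £1,089.50 = £335.50.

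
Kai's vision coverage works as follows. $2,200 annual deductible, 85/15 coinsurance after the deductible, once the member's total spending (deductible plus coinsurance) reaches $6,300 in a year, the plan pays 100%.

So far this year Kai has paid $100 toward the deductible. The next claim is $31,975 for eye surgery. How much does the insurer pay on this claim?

$100 of the $2,200 deductible is already met, leaving $2,100.
That leaves $31,975 − $2,100 = $29,875 for coinsurance.
Coinsurance: $29,875 × 15% = $4,481.25.
So the member owes $2,100 + $4,481.25 = $6,581.25 before any cap.
That would bring total out-of-pocket to $6,681.25, past the $6,300 cap. The member is capped at $6,300 − $100 = $6,200 on this claim.
Insurer pays the balance: $31,975 − $6,200 = $25,775.

$25,775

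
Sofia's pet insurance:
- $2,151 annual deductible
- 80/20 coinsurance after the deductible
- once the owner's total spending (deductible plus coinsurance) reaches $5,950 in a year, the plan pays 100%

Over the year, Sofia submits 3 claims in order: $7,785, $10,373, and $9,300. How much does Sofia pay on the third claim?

Claim 1 — $7,785: $2,151 to deductible, leaving $5,634; coinsurance $5,634 × 20% = $1,126.80. Owner pays $3,277.80; OOP now $3,277.80.
Claim 2 — $10,373: deductible already satisfied, so owner's share is 20% × $10,373 = $2,074.60. Owner owes $2,074.60 (running OOP $5,352.40).
Claim 3 — $9,300: deductible met; 20% of $9,300 = $1,860. Adding that to $5,352.40 gives $7,212.40, past the $5,950 cap; owner pays only $5,950 − $5,352.40 = $597.60.

$597.60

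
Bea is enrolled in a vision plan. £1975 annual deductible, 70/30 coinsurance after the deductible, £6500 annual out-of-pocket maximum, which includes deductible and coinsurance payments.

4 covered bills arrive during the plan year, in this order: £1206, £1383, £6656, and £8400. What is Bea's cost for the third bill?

Claim 1 (£1206): all of it applies to the deductible. Member pays £1206; OOP now £1206.
Claim 2 (£1383): deductible takes £769, £614 remains; 30% of £614 = £184.20. Cost to member: £953.20. OOP to date £2159.20.
Claim 3 (£6656): deductible already satisfied, so member's share is 30% × £6656 = £1996.80. Member pays £1996.80; OOP now £4156.

£1996.80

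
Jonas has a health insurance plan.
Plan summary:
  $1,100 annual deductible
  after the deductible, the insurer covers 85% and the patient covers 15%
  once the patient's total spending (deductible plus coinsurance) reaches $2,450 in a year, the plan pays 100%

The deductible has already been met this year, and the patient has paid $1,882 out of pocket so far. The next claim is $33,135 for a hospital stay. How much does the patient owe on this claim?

$568

With the deductible met, the entire $33,135 is subject to coinsurance.
Coinsurance: $33,135 × 15% = $4,970.25.
That would bring total out-of-pocket to $6,852.25, past the $2,450 cap. The patient is capped at $2,450 − $1,882 = $568 on this claim.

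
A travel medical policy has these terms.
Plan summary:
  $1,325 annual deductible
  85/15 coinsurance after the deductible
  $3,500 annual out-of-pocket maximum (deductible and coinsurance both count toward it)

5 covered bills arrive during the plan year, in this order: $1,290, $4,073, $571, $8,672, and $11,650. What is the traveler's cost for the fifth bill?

$182.85

#1 ($1,290): entire amount goes to the deductible. Traveler pays $1,290; OOP now $1,290.
#2 ($4,073): $35 finishes the deductible; $4,038 goes to coinsurance; 15% of $4,038 = $605.70. Traveler owes $640.70 (running OOP $1,930.70).
#3 ($571): deductible met; 15% of $571 = $85.65. Cost to traveler: $85.65. OOP to date $2,016.35.
#4 ($8,672): deductible met; 15% of $8,672 = $1,300.80. Traveler pays $1,300.80; OOP now $3,317.15.
#5 ($11,650): deductible met; 15% of $11,650 = $1,747.50. That would push OOP to $5,064.65, over the $3,500 cap, so traveler pays $3,500 − $3,317.15 = $182.85.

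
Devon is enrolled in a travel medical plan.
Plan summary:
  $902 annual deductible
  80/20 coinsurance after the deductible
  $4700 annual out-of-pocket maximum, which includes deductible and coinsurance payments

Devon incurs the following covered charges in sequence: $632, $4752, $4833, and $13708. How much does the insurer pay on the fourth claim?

$11773

#1 ($632): entire amount goes to the deductible. Traveler pays $632; OOP now $632. Plan pays $632 − $632 = $0.
#2 ($4752): $270 finishes the deductible; $4482 goes to coinsurance; traveler's 20% is $896.40. Traveler owes $1166.40 (running OOP $1798.40). Insurer: $4752 − $1166.40 = $3585.60.
#3 ($4833): 20% coinsurance on $4833 = $966.60. Traveler pays $966.60; OOP now $2765. Plan pays $4833 − $966.60 = $3866.40.
#4 ($13708): deductible met; 20% of $13708 = $2741.60. Adding that to $2765 gives $5506.60, past the $4700 cap; traveler pays only $4700 − $2765 = $1935. Plan pays $13708 − $1935 = $11773.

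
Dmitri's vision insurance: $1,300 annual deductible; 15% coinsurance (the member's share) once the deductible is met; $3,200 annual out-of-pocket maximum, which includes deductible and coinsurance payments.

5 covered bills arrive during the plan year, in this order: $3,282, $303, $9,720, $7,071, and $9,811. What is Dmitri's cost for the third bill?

Bill 1, $3,282: $1,300 finishes the deductible; $1,982 goes to coinsurance; member's 15% is $297.30. Member owes $1,597.30 (running OOP $1,597.30).
Bill 2, $303: deductible met; 15% of $303 = $45.45. Member pays $45.45; OOP now $1,642.75.
Bill 3, $9,720: deductible already satisfied, so member's share is 15% × $9,720 = $1,458. Cost to member: $1,458. OOP to date $3,100.75.

$1,458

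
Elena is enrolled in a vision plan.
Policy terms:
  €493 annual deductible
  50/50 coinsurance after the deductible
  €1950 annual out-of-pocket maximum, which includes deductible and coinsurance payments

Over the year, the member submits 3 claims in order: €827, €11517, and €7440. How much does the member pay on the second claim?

€1290

Bill 1, €827: €493 to deductible, leaving €334; 50% of €334 = €167. Cost to member: €660. OOP to date €660.
Bill 2, €11517: 50% coinsurance on €11517 = €5758.50. OOP would hit €6418.50 > €1950, so the cap limits the member to €1950 − €660 = €1290.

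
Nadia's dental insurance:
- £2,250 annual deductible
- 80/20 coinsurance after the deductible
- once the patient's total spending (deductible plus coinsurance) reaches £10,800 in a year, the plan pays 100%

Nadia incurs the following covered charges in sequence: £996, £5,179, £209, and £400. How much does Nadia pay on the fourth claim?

Bill 1, £996: entire amount goes to the deductible. Patient pays £996; OOP now £996.
Bill 2, £5,179: £1,254 finishes the deductible; £3,925 goes to coinsurance; coinsurance £3,925 × 20% = £785. Patient pays £2,039; OOP now £3,035.
Bill 3, £209: 20% coinsurance on £209 = £41.80. Patient owes £41.80 (running OOP £3,076.80).
Bill 4, £400: 20% coinsurance on £400 = £80. Patient owes £80 (running OOP £3,156.80).

£80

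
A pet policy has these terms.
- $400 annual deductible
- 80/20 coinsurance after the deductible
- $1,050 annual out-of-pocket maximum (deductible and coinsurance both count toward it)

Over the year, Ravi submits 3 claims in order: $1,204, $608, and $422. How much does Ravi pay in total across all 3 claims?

$766.80

Claim 1 ($1,204): deductible takes $400, $804 remains; coinsurance $804 × 20% = $160.80. Cost to owner: $560.80. OOP to date $560.80.
Claim 2 ($608): deductible already satisfied, so owner's share is 20% × $608 = $121.60. Cost to owner: $121.60. OOP to date $682.40.
Claim 3 ($422): 20% coinsurance on $422 = $84.40. Cost to owner: $84.40. OOP to date $766.80.
Total paid by the owner: $560.80 + $121.60 + $84.40 = $766.80.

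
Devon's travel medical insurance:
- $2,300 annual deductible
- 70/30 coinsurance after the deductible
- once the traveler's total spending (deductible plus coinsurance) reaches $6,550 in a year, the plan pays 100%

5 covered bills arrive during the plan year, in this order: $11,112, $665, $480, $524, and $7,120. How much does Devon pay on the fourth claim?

$157.20

Claim 1 ($11,112): $2,300 to deductible, leaving $8,812; 30% of $8,812 = $2,643.60. Traveler pays $4,943.60; OOP now $4,943.60.
Claim 2 ($665): deductible already satisfied, so traveler's share is 30% × $665 = $199.50. Traveler pays $199.50; OOP now $5,143.10.
Claim 3 ($480): deductible met; 30% of $480 = $144. Cost to traveler: $144. OOP to date $5,287.10.
Claim 4 ($524): deductible already satisfied, so traveler's share is 30% × $524 = $157.20. Traveler owes $157.20 (running OOP $5,444.30).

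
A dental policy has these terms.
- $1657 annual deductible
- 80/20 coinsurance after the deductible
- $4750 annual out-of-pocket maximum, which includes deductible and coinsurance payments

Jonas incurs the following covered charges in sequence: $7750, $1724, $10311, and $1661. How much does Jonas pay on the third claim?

$1529.60

Bill 1, $7750: deductible takes $1657, $6093 remains; coinsurance $6093 × 20% = $1218.60. Patient owes $2875.60 (running OOP $2875.60).
Bill 2, $1724: deductible met; 20% of $1724 = $344.80. Cost to patient: $344.80. OOP to date $3220.40.
Bill 3, $10311: 20% coinsurance on $10311 = $2062.20. That would push OOP to $5282.60, over the $4750 cap, so patient pays $4750 − $3220.40 = $1529.60.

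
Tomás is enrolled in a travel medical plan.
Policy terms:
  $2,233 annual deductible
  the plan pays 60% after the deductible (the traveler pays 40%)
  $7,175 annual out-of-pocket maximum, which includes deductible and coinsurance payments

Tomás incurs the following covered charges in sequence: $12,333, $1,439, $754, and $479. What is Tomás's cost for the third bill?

#1 ($12,333): deductible takes $2,233, $10,100 remains; coinsurance $10,100 × 40% = $4,040. Traveler pays $6,273; OOP now $6,273.
#2 ($1,439): deductible met; 40% of $1,439 = $575.60. Traveler pays $575.60; OOP now $6,848.60.
#3 ($754): deductible already satisfied, so traveler's share is 40% × $754 = $301.60. Traveler owes $301.60 (running OOP $7,150.20).

$301.60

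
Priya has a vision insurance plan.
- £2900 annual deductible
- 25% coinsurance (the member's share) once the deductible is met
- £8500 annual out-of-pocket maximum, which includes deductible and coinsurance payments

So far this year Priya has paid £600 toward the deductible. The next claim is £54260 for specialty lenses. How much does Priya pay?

Deductible still to meet: £2900 − £600 = £2300.
The remaining £51960 (= £54260 − £2300) moves to coinsurance.
25% of £51960 = £12990 falls to the member.
So the member owes £2300 + £12990 = £15290 before any cap.
That would bring total out-of-pocket to £15890, past the £8500 cap. The member is capped at £8500 − £600 = £7900 on this claim.

£7900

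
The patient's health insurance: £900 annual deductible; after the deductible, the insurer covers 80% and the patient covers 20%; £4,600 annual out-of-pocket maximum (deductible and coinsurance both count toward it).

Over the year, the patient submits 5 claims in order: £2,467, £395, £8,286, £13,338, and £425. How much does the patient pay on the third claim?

£1,657.20

Claim 1 — £2,467: £900 finishes the deductible; £1,567 goes to coinsurance; patient's 20% is £313.40. Patient pays £1,213.40; OOP now £1,213.40.
Claim 2 — £395: deductible already satisfied, so patient's share is 20% × £395 = £79. Patient owes £79 (running OOP £1,292.40).
Claim 3 — £8,286: 20% coinsurance on £8,286 = £1,657.20. Patient owes £1,657.20 (running OOP £2,949.60).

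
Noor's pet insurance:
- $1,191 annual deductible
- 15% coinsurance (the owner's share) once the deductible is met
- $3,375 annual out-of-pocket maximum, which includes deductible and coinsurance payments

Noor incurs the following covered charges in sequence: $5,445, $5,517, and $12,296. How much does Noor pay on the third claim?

#1 ($5,445): $1,191 to deductible, leaving $4,254; coinsurance $4,254 × 15% = $638.10. Cost to owner: $1,829.10. OOP to date $1,829.10.
#2 ($5,517): deductible met; 15% of $5,517 = $827.55. Owner pays $827.55; OOP now $2,656.65.
#3 ($12,296): deductible already satisfied, so owner's share is 15% × $12,296 = $1,844.40. OOP would hit $4,501.05 > $3,375, so the cap limits the owner to $3,375 − $2,656.65 = $718.35.

$718.35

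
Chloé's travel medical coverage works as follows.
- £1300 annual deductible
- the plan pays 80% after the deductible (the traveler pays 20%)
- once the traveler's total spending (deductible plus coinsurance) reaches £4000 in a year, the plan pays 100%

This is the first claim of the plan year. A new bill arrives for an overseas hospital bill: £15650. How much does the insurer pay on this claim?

Deductible not yet touched, so the first £1300 of the bill goes to the deductible.
That leaves £15650 − £1300 = £14350 for coinsurance.
Traveler's 20% share of £14350 is £2870.
Traveler responsibility before any cap: £1300 + £2870 = £4170.
Adding £4170 to the £0 already spent would give £4170, which exceeds the £4000 cap; the traveler pays just £4000 − £0 = £4000.
Insurer pays the balance: £15650 − £4000 = £11650.

£11650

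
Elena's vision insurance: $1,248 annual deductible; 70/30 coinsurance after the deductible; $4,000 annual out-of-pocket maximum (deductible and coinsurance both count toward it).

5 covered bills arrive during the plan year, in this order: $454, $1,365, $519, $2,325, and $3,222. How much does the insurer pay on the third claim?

#1 ($454): fully absorbed by the deductible. Cost to member: $454. OOP to date $454. Plan pays $454 − $454 = $0.
#2 ($1,365): $794 finishes the deductible; $571 goes to coinsurance; 30% of $571 = $171.30. Cost to member: $965.30. OOP to date $1,419.30. Plan pays $1,365 − $965.30 = $399.70.
#3 ($519): deductible already satisfied, so member's share is 30% × $519 = $155.70. Member pays $155.70; OOP now $1,575. Plan pays $519 − $155.70 = $363.30.

$363.30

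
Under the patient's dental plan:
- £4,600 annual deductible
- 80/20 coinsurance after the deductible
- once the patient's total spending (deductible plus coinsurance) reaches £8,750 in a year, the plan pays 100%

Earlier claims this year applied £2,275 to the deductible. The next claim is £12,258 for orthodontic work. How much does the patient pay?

£4,311.60

Remaining deductible: £4,600 − £2,275 = £2,325.
That leaves £12,258 − £2,325 = £9,933 for coinsurance.
Coinsurance: £9,933 × 20% = £1,986.60.
Patient responsibility before any cap: £2,325 + £1,986.60 = £4,311.60.
Total out-of-pocket so far would be £2,275 + £4,311.60 = £6,586.60, below the £8,750 cap — no reduction.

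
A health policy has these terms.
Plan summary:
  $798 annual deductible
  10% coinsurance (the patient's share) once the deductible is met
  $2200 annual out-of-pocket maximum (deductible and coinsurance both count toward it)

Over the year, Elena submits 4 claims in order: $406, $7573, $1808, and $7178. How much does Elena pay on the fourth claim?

$503.10

Bill 1, $406: entire amount goes to the deductible. Cost to patient: $406. OOP to date $406.
Bill 2, $7573: $392 finishes the deductible; $7181 goes to coinsurance; coinsurance $7181 × 10% = $718.10. Patient owes $1110.10 (running OOP $1516.10).
Bill 3, $1808: deductible met; 10% of $1808 = $180.80. Patient owes $180.80 (running OOP $1696.90).
Bill 4, $7178: 10% coinsurance on $7178 = $717.80. Adding that to $1696.90 gives $2414.70, past the $2200 cap; patient pays only $2200 − $1696.90 = $503.10.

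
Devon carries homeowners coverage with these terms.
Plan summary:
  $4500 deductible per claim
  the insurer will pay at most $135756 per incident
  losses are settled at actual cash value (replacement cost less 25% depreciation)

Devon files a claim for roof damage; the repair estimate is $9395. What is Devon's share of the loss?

$6848.75

At 25% depreciation, ACV = $9395 − $2348.75 = $7046.25.
Less the $4500 deductible: $7046.25 − $4500 = $2546.25.
$2546.25 ≤ $135756, so the limit doesn't bind; insurer pays $2546.25.
Homeowner's share is the uncovered remainder: $9395 − $2546.25 = $6848.75.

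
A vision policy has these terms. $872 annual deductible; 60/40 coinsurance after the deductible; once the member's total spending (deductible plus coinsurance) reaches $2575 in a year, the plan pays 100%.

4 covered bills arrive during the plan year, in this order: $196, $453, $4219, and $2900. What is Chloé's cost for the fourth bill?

Claim 1 ($196): entire amount goes to the deductible. Member owes $196 (running OOP $196).
Claim 2 ($453): entire amount goes to the deductible. Member owes $453 (running OOP $649).
Claim 3 ($4219): $223 to deductible, leaving $3996; coinsurance $3996 × 40% = $1598.40. Member owes $1821.40 (running OOP $2470.40).
Claim 4 ($2900): deductible met; 40% of $2900 = $1160. Adding that to $2470.40 gives $3630.40, past the $2575 cap; member pays only $2575 − $2470.40 = $104.60.

$104.60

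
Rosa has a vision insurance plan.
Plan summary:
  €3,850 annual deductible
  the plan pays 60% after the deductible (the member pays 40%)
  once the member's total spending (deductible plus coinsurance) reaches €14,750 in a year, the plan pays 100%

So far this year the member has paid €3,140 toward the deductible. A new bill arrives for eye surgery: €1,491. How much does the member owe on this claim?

Deductible still to meet: €3,850 − €3,140 = €710.
That leaves €1,491 − €710 = €781 for coinsurance.
Coinsurance: €781 × 40% = €312.40.
So the member owes €710 + €312.40 = €1,022.40 before any cap.
Year-to-date out-of-pocket becomes €3,140 + €1,022.40 = €4,162.40, still under the €14,750 maximum, so no cap applies.

€1,022.40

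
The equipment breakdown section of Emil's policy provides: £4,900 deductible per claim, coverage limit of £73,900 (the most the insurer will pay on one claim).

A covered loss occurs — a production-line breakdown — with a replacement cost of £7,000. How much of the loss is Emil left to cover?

£4,900

After the deductible, £7,000 − £4,900 = £2,100 remains.
£2,100 ≤ £73,900, so the limit doesn't bind; insurer pays £2,100.
Out of pocket: £7,000 − £2,100 = £4,900.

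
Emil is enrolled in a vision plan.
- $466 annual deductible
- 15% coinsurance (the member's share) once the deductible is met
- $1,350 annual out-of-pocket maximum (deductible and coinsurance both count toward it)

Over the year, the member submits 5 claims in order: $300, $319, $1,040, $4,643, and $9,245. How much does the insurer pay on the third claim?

$884

Bill 1, $300: all of it applies to the deductible. Member owes $300 (running OOP $300). Plan pays $300 − $300 = $0.
Bill 2, $319: deductible takes $166, $153 remains; member's 15% is $22.95. Member pays $188.95; OOP now $488.95. Plan pays $319 − $188.95 = $130.05.
Bill 3, $1,040: 15% coinsurance on $1,040 = $156. Member owes $156 (running OOP $644.95). Plan pays $1,040 − $156 = $884.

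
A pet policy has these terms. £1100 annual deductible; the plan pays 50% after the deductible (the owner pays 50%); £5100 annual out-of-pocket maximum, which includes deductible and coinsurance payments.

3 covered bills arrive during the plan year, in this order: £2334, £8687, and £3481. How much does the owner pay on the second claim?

£3383

Claim 1 (£2334): £1100 finishes the deductible; £1234 goes to coinsurance; owner's 50% is £617. Owner owes £1717 (running OOP £1717).
Claim 2 (£8687): deductible already satisfied, so owner's share is 50% × £8687 = £4343.50. That would push OOP to £6060.50, over the £5100 cap, so owner pays £5100 − £1717 = £3383.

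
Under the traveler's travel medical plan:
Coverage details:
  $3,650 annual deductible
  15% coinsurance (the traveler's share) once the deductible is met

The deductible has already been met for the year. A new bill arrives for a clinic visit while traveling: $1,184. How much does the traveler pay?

$177.60

The deductible is already satisfied, so the full bill goes to coinsurance.
15% of $1,184 = $177.60 falls to the traveler.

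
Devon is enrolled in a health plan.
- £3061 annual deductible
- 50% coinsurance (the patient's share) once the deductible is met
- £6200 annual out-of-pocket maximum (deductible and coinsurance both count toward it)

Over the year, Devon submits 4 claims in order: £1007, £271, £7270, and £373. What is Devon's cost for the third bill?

Claim 1 — £1007: entire amount goes to the deductible. Patient owes £1007 (running OOP £1007).
Claim 2 — £271: all of it applies to the deductible. Cost to patient: £271. OOP to date £1278.
Claim 3 — £7270: £1783 finishes the deductible; £5487 goes to coinsurance; 50% of £5487 = £2743.50. Cost to patient: £4526.50. OOP to date £5804.50.

£4526.50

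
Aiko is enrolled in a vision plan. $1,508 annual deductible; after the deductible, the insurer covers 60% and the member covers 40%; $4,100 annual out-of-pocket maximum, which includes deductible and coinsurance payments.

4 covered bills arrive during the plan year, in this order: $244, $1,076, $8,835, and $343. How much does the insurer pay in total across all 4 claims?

Claim 1 ($244): fully absorbed by the deductible. Cost to member: $244. OOP to date $244. Insurer: $244 − $244 = $0.
Claim 2 ($1,076): all of it applies to the deductible. Member owes $1,076 (running OOP $1,320). Insurer: $1,076 − $1,076 = $0.
Claim 3 ($8,835): deductible takes $188, $8,647 remains; member's 40% is $3,458.80. Deductible plus coinsurance: $188 + $3,458.80 = $3,646.80. Adding that to $1,320 gives $4,966.80, past the $4,100 cap; member pays only $4,100 − $1,320 = $2,780. Insurer: $8,835 − $2,780 = $6,055.
Claim 4 ($343): 40% coinsurance on $343 = $137.20. OOP would hit $4,237.20 > $4,100, so the cap limits the member to $4,100 − $4,100 = $0. Plan pays $343 − $0 = $343.
Insurer total: $0 + $0 + $6,055 + $343 = $6,398.

$6,398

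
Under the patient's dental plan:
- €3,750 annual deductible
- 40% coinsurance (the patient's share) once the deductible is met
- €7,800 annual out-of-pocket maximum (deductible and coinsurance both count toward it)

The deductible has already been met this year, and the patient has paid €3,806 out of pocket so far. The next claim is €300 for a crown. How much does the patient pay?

With the deductible met, the entire €300 is subject to coinsurance.
Coinsurance: €300 × 40% = €120.
Cumulative spending €3,806 + €120 = €3,926 stays under the €7,800 maximum.

€120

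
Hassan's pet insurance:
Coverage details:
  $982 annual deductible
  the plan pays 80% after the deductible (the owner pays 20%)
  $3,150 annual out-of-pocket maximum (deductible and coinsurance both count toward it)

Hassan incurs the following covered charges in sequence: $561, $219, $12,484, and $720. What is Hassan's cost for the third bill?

Bill 1, $561: entire amount goes to the deductible. Cost to owner: $561. OOP to date $561.
Bill 2, $219: fully absorbed by the deductible. Cost to owner: $219. OOP to date $780.
Bill 3, $12,484: $202 finishes the deductible; $12,282 goes to coinsurance; owner's 20% is $2,456.40. Together that's $202 + $2,456.40 = $2,658.40. Adding that to $780 gives $3,438.40, past the $3,150 cap; owner pays only $3,150 − $780 = $2,370.

$2,370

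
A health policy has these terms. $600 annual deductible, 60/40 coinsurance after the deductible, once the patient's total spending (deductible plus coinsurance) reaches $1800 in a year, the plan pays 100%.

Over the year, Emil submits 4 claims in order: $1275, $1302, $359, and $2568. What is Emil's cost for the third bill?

Claim 1 — $1275: $600 to deductible, leaving $675; coinsurance $675 × 40% = $270. Patient pays $870; OOP now $870.
Claim 2 — $1302: 40% coinsurance on $1302 = $520.80. Patient owes $520.80 (running OOP $1390.80).
Claim 3 — $359: deductible already satisfied, so patient's share is 40% × $359 = $143.60. Patient pays $143.60; OOP now $1534.40.

$143.60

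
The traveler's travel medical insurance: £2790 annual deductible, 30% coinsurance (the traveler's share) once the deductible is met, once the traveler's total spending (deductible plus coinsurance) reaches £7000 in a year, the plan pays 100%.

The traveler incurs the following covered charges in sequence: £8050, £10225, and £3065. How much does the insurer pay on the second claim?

£7593

Claim 1 — £8050: £2790 finishes the deductible; £5260 goes to coinsurance; coinsurance £5260 × 30% = £1578. Traveler pays £4368; OOP now £4368. Plan pays £8050 − £4368 = £3682.
Claim 2 — £10225: deductible met; 30% of £10225 = £3067.50. That would push OOP to £7435.50, over the £7000 cap, so traveler pays £7000 − £4368 = £2632. Plan pays £10225 − £2632 = £7593.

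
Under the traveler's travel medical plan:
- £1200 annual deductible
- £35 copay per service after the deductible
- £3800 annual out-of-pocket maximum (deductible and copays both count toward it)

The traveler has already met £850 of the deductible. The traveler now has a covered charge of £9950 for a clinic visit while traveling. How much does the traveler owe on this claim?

£850 of the £1200 deductible is already met, leaving £350.
The remaining £9600 (= £9950 − £350) moves to the copay.
Copay on this service: £35.
So the traveler owes £350 + £35 = £385 before any cap.
Cumulative spending £850 + £385 = £1235 stays under the £3800 maximum.

£385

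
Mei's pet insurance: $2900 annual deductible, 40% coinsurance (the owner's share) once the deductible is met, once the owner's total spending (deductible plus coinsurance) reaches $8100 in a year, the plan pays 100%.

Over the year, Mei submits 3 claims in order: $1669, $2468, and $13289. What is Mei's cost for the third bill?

Bill 1, $1669: fully absorbed by the deductible. Owner owes $1669 (running OOP $1669).
Bill 2, $2468: deductible takes $1231, $1237 remains; owner's 40% is $494.80. Owner pays $1725.80; OOP now $3394.80.
Bill 3, $13289: deductible met; 40% of $13289 = $5315.60. Adding that to $3394.80 gives $8710.40, past the $8100 cap; owner pays only $8100 − $3394.80 = $4705.20.

$4705.20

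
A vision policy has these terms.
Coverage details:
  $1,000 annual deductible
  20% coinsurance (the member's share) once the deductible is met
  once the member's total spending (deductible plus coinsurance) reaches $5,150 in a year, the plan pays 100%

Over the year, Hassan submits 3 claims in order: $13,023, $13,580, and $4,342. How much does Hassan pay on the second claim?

Bill 1, $13,023: deductible takes $1,000, $12,023 remains; 20% of $12,023 = $2,404.60. Member pays $3,404.60; OOP now $3,404.60.
Bill 2, $13,580: deductible met; 20% of $13,580 = $2,716. That would push OOP to $6,120.60, over the $5,150 cap, so member pays $5,150 − $3,404.60 = $1,745.40.

$1,745.40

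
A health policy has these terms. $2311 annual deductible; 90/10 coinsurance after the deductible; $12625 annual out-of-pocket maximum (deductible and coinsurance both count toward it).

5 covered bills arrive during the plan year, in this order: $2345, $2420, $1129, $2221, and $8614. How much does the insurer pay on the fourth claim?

$1998.90

Claim 1 ($2345): deductible takes $2311, $34 remains; coinsurance $34 × 10% = $3.40. Cost to patient: $2314.40. OOP to date $2314.40. Insurer: $2345 − $2314.40 = $30.60.
Claim 2 ($2420): deductible met; 10% of $2420 = $242. Cost to patient: $242. OOP to date $2556.40. Insurer: $2420 − $242 = $2178.
Claim 3 ($1129): 10% coinsurance on $1129 = $112.90. Patient owes $112.90 (running OOP $2669.30). Insurer: $1129 − $112.90 = $1016.10.
Claim 4 ($2221): deductible already satisfied, so patient's share is 10% × $2221 = $222.10. Patient owes $222.10 (running OOP $2891.40). Plan pays $2221 − $222.10 = $1998.90.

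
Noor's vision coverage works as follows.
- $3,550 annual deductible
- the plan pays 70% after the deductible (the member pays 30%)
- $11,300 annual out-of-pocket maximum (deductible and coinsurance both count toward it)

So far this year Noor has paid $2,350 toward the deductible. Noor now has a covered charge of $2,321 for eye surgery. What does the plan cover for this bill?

$784.70

$2,350 of the $3,550 deductible is already met, leaving $1,200.
After the $1,200 deductible portion, $2,321 − $1,200 = $1,121 is subject to coinsurance.
30% of $1,121 = $336.30 falls to the member.
That puts the member's cost at $1,200 + $336.30 = $1,536.30 before any cap.
Year-to-date out-of-pocket becomes $2,350 + $1,536.30 = $3,886.30, still under the $11,300 maximum, so no cap applies.
Insurer pays the balance: $2,321 − $1,536.30 = $784.70.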